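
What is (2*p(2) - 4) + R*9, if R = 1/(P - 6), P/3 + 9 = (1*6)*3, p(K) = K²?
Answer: 31/7 ≈ 4.4286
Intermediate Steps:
P = 27 (P = -27 + 3*((1*6)*3) = -27 + 3*(6*3) = -27 + 3*18 = -27 + 54 = 27)
R = 1/21 (R = 1/(27 - 6) = 1/21 ≈ 0.047619)
(2*p(2) - 4) + R*9 = (2*2² - 4) + (1/21)*9 = (2*4 - 4) + 3/7 = (8 - 4) + 3/7 = 4 + 3/7 = 31/7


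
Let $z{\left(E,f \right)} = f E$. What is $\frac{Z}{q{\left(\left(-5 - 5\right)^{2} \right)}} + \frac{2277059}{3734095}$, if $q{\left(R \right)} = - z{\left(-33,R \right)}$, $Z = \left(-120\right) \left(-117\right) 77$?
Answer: $\frac{1225566581}{3734095} \approx 328.21$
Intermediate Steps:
$Z = 1081080$ ($Z = 14040 \cdot 77 = 1081080$)
$z{\left(E,f \right)} = E f$
$q{\left(R \right)} = 33 R$ ($q{\left(R \right)} = - \left(-33\right) R = 33 R$)
$\frac{Z}{q{\left(\left(-5 - 5\right)^{2} \right)}} + \frac{2277059}{3734095} = \frac{1081080}{33 \left(-5 - 5\right)^{2}} + \frac{2277059}{3734095} = \frac{1081080}{33 \left(-10\right)^{2}} + 2277059 \cdot \frac{1}{3734095} = \frac{1081080}{33 \cdot 100} + \frac{2277059}{3734095} = \frac{1081080}{3300} + \frac{2277059}{3734095} = 1081080 \cdot \frac{1}{3300} + \frac{2277059}{3734095} = \frac{1638}{5} + \frac{2277059}{3734095} = \frac{1225566581}{3734095}$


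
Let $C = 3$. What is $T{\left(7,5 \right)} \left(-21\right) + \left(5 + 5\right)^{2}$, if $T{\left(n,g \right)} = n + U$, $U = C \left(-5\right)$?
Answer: $268$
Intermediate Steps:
$U = -15$ ($U = 3 \left(-5\right) = -15$)
$T{\left(n,g \right)} = -15 + n$ ($T{\left(n,g \right)} = n - 15 = -15 + n$)
$T{\left(7,5 \right)} \left(-21\right) + \left(5 + 5\right)^{2} = \left(-15 + 7\right) \left(-21\right) + \left(5 + 5\right)^{2} = \left(-8\right) \left(-21\right) + 10^{2} = 168 + 100 = 268$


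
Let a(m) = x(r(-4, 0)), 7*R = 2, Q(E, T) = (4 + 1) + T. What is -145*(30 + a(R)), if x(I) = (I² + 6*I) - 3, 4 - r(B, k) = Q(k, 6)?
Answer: -4930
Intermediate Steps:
Q(E, T) = 5 + T
R = 2/7 (R = (⅐)*2 = 2/7 ≈ 0.28571)
r(B, k) = -7 (r(B, k) = 4 - (5 + 6) = 4 - 1*11 = 4 - 11 = -7)
x(I) = -3 + I² + 6*I
a(m) = 4 (a(m) = -3 + (-7)² + 6*(-7) = -3 + 49 - 42 = 4)
-145*(30 + a(R)) = -145*(30 + 4) = -145*34 = -4930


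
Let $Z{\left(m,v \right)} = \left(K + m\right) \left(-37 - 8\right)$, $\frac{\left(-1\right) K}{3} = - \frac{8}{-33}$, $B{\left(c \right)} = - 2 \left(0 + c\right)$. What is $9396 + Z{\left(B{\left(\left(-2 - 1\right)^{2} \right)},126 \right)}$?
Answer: $\frac{112626}{11} \approx 10239.0$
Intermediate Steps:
$B{\left(c \right)} = - 2 c$
$K = - \frac{8}{11}$ ($K = - 3 \left(- \frac{8}{-33}\right) = - 3 \left(\left(-8\right) \left(- \frac{1}{33}\right)\right) = \left(-3\right) \frac{8}{33} = - \frac{8}{11} \approx -0.72727$)
$Z{\left(m,v \right)} = \frac{360}{11} - 45 m$ ($Z{\left(m,v \right)} = \left(- \frac{8}{11} + m\right) \left(-37 - 8\right) = \left(- \frac{8}{11} + m\right) \left(-45\right) = \frac{360}{11} - 45 m$)
$9396 + Z{\left(B{\left(\left(-2 - 1\right)^{2} \right)},126 \right)} = 9396 - \left(- \frac{360}{11} + 45 \left(- 2 \left(-2 - 1\right)^{2}\right)\right) = 9396 - \left(- \frac{360}{11} + 45 \left(- 2 \left(-3\right)^{2}\right)\right) = 9396 - \left(- \frac{360}{11} + 45 \left(\left(-2\right) 9\right)\right) = 9396 + \left(\frac{360}{11} - -810\right) = 9396 + \left(\frac{360}{11} + 810\right) = 9396 + \frac{9270}{11} = \frac{112626}{11}$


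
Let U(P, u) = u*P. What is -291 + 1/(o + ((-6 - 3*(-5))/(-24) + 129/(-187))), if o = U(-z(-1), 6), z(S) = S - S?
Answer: -465059/1593 ≈ -291.94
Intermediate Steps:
z(S) = 0
U(P, u) = P*u
o = 0 (o = -1*0*6 = 0*6 = 0)
-291 + 1/(o + ((-6 - 3*(-5))/(-24) + 129/(-187))) = -291 + 1/(0 + ((-6 - 3*(-5))/(-24) + 129/(-187))) = -291 + 1/(0 + ((-6 + 15)*(-1/24) + 129*(-1/187))) = -291 + 1/(0 + (9*(-1/24) - 129/187)) = -291 + 1/(0 + (-3/8 - 129/187)) = -291 + 1/(0 - 1593/1496) = -291 + 1/(-1593/1496) = -291 - 1496/1593 = -465059/1593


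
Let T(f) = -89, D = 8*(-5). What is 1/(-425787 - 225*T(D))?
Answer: -1/405762 ≈ -2.4645e-6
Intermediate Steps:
D = -40
1/(-425787 - 225*T(D)) = 1/(-425787 - 225*(-89)) = 1/(-425787 + 20025) = 1/(-405762) = -1/405762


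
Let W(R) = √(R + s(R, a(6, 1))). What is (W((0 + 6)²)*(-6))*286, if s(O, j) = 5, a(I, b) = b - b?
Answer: -1716*√41 ≈ -10988.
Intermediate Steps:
a(I, b) = 0
W(R) = √(5 + R) (W(R) = √(R + 5) = √(5 + R))
(W((0 + 6)²)*(-6))*286 = (√(5 + (0 + 6)²)*(-6))*286 = (√(5 + 6²)*(-6))*286 = (√(5 + 36)*(-6))*286 = (√41*(-6))*286 = -6*√41*286 = -1716*√41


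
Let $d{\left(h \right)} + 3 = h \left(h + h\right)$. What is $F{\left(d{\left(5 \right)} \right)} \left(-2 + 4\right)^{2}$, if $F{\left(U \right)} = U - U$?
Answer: $0$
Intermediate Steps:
$d{\left(h \right)} = -3 + 2 h^{2}$ ($d{\left(h \right)} = -3 + h \left(h + h\right) = -3 + h 2 h = -3 + 2 h^{2}$)
$F{\left(U \right)} = 0$
$F{\left(d{\left(5 \right)} \right)} \left(-2 + 4\right)^{2} = 0 \left(-2 + 4\right)^{2} = 0 \cdot 2^{2} = 0 \cdot 4 = 0$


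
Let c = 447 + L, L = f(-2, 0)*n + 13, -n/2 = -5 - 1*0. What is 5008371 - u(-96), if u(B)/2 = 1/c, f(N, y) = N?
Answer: 1101841619/220 ≈ 5.0084e+6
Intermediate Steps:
n = 10 (n = -2*(-5 - 1*0) = -2*(-5 + 0) = -2*(-5) = 10)
L = -7 (L = -2*10 + 13 = -20 + 13 = -7)
c = 440 (c = 447 - 7 = 440)
u(B) = 1/220 (u(B) = 2/440 = 2*(1/440) = 1/220)
5008371 - u(-96) = 5008371 - 1*1/220 = 5008371 - 1/220 = 1101841619/220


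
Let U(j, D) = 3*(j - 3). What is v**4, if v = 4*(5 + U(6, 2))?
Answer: 9834496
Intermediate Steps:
U(j, D) = -9 + 3*j (U(j, D) = 3*(-3 + j) = -9 + 3*j)
v = 56 (v = 4*(5 + (-9 + 3*6)) = 4*(5 + (-9 + 18)) = 4*(5 + 9) = 4*14 = 56)
v**4 = 56**4 = 9834496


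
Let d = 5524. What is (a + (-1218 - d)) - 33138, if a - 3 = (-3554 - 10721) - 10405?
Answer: -64557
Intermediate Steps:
a = -24677 (a = 3 + ((-3554 - 10721) - 10405) = 3 + (-14275 - 10405) = 3 - 24680 = -24677)
(a + (-1218 - d)) - 33138 = (-24677 + (-1218 - 1*5524)) - 33138 = (-24677 + (-1218 - 5524)) - 33138 = (-24677 - 6742) - 33138 = -31419 - 33138 = -64557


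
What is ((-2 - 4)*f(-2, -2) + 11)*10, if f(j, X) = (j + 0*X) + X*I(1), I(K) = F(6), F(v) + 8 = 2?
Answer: -490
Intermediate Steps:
F(v) = -6 (F(v) = -8 + 2 = -6)
I(K) = -6
f(j, X) = j - 6*X (f(j, X) = (j + 0*X) + X*(-6) = (j + 0) - 6*X = j - 6*X)
((-2 - 4)*f(-2, -2) + 11)*10 = ((-2 - 4)*(-2 - 6*(-2)) + 11)*10 = (-6*(-2 + 12) + 11)*10 = (-6*10 + 11)*10 = (-60 + 11)*10 = -49*10 = -490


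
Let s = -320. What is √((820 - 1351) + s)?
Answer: I*√851 ≈ 29.172*I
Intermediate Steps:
√((820 - 1351) + s) = √((820 - 1351) - 320) = √(-531 - 320) = √(-851) = I*√851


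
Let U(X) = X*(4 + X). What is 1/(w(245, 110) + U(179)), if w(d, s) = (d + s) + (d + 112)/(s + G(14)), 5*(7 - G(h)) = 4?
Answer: 83/2748551 ≈ 3.0198e-5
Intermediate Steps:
G(h) = 31/5 (G(h) = 7 - ⅕*4 = 7 - ⅘ = 31/5)
w(d, s) = d + s + (112 + d)/(31/5 + s) (w(d, s) = (d + s) + (d + 112)/(s + 31/5) = (d + s) + (112 + d)/(31/5 + s) = d + s + (112 + d)/(31/5 + s))
1/(w(245, 110) + U(179)) = 1/((560 + 5*110² + 31*110 + 36*245 + 5*245*110)/(31 + 5*110) + 179*(4 + 179)) = 1/((560 + 5*12100 + 3410 + 8820 + 134750)/(31 + 550) + 179*183) = 1/((560 + 60500 + 3410 + 8820 + 134750)/581 + 32757) = 1/((1/581)*208040 + 32757) = 1/(29720/83 + 32757) = 1/(2748551/83) = 83/2748551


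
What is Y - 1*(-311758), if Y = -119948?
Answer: 191810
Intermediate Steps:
Y - 1*(-311758) = -119948 - 1*(-311758) = -119948 + 311758 = 191810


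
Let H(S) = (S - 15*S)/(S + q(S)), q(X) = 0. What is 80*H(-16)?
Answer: -1120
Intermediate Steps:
H(S) = -14 (H(S) = (S - 15*S)/(S + 0) = (-14*S)/S = -14)
80*H(-16) = 80*(-14) = -1120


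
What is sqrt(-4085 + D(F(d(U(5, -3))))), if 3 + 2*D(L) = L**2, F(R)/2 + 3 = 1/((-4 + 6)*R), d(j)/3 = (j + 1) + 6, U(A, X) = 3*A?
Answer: I*sqrt(70891126)/132 ≈ 63.786*I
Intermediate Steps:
d(j) = 21 + 3*j (d(j) = 3*((j + 1) + 6) = 3*((1 + j) + 6) = 3*(7 + j) = 21 + 3*j)
F(R) = -6 + 1/R (F(R) = -6 + 2*(1/((-4 + 6)*R)) = -6 + 2*(1/(2*R)) = -6 + 1/R)
D(L) = -3/2 + L**2/2
sqrt(-4085 + D(F(d(U(5, -3))))) = sqrt(-4085 + (-3/2 + (-6 + 1/(21 + 3*(3*5)))**2/2)) = sqrt(-4085 + (-3/2 + (-6 + 1/(21 + 3*15))**2/2)) = sqrt(-4085 + (-3/2 + (-6 + 1/(21 + 45))**2/2)) = sqrt(-4085 + (-3/2 + (-6 + 1/66)**2/2)) = sqrt(-4085 + (-3/2 + (-395/66)**2/2)) = sqrt(-4085 + (-3/2 + (1/2)*(156025/4356))) = sqrt(-4085 + (-3/2 + 156025/8712)) = sqrt(-4085 + 142957/8712) = sqrt(-35445563/8712) = I*sqrt(70891126)/132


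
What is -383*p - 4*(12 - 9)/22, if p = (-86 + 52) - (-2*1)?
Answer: 134810/11 ≈ 12255.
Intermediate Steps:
p = -32 (p = -34 - (-2) = -34 - 1*(-2) = -34 + 2 = -32)
-383*p - 4*(12 - 9)/22 = -383*(-32) - 4*(12 - 9)/22 = 12256 - 4*3*(1/22) = 12256 - 12*1/22 = 12256 - 6/11 = 134810/11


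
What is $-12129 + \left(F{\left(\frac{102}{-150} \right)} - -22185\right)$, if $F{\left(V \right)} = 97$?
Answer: $10153$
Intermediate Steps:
$-12129 + \left(F{\left(\frac{102}{-150} \right)} - -22185\right) = -12129 + \left(97 - -22185\right) = -12129 + \left(97 + 22185\right) = -12129 + 22282 = 10153$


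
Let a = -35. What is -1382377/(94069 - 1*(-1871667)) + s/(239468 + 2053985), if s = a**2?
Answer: -3168008651181/4508323126408 ≈ -0.70270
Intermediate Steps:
s = 1225 (s = (-35)**2 = 1225)
-1382377/(94069 - 1*(-1871667)) + s/(239468 + 2053985) = -1382377/(94069 - 1*(-1871667)) + 1225/(239468 + 2053985) = -1382377/(94069 + 1871667) + 1225/2293453 = -1382377/1965736 + 1225*(1/2293453) = -1382377*1/1965736 + 1225/2293453 = -1382377/1965736 + 1225/2293453 = -3168008651181/4508323126408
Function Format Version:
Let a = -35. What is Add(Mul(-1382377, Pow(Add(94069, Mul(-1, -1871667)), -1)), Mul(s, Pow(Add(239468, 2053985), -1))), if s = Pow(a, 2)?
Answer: Rational(-3168008651181, 4508323126408) ≈ -0.70270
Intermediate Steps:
s = 1225 (s = Pow(-35, 2) = 1225)
Add(Mul(-1382377, Pow(Add(94069, Mul(-1, -1871667)), -1)), Mul(s, Pow(Add(239468, 2053985), -1))) = Add(Mul(-1382377, Pow(Add(94069, Mul(-1, -1871667)), -1)), Mul(1225, Pow(Add(239468, 2053985), -1))) = Add(Mul(-1382377, Pow(Add(94069, 1871667), -1)), Mul(1225, Pow(2293453, -1))) = Add(Mul(-1382377, Pow(1965736, -1)), Mul(1225, Rational(1, 2293453))) = Add(Mul(-1382377, Rational(1, 1965736)), Rational(1225, 2293453)) = Add(Rational(-1382377, 1965736), Rational(1225, 2293453)) = Rational(-3168008651181, 4508323126408)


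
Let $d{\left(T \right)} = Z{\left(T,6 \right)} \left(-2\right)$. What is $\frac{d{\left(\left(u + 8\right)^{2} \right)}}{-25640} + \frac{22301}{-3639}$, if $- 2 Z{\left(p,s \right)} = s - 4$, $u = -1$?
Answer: $- \frac{285902459}{46651980} \approx -6.1284$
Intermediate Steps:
$Z{\left(p,s \right)} = 2 - \frac{s}{2}$ ($Z{\left(p,s \right)} = - \frac{s - 4}{2} = - \frac{-4 + s}{2} = 2 - \frac{s}{2}$)
$d{\left(T \right)} = 2$ ($d{\left(T \right)} = \left(2 - 3\right) \left(-2\right) = \left(-1\right) \left(-2\right) = 2$)
$\frac{d{\left(\left(u + 8\right)^{2} \right)}}{-25640} + \frac{22301}{-3639} = \frac{2}{-25640} + \frac{22301}{-3639} = 2 \left(- \frac{1}{25640}\right) + 22301 \left(- \frac{1}{3639}\right) = - \frac{1}{12820} - \frac{22301}{3639} = - \frac{285902459}{46651980}$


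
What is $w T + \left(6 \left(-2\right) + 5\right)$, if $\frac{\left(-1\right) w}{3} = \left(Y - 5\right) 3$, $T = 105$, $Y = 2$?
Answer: $2828$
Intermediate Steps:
$w = 27$ ($w = - 3 \left(2 - 5\right) 3 = - 3 \left(\left(-3\right) 3\right) = \left(-3\right) \left(-9\right) = 27$)
$w T + \left(6 \left(-2\right) + 5\right) = 27 \cdot 105 + \left(6 \left(-2\right) + 5\right) = 2835 + \left(-12 + 5\right) = 2835 - 7 = 2828$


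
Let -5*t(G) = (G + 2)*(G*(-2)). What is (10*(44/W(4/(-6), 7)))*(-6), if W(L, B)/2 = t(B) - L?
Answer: -4950/97 ≈ -51.031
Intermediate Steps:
t(G) = 2*G*(2 + G)/5 (t(G) = -(G + 2)*G*(-2)/5 = -(2 + G)*(-2*G)/5 = -(-2)*G*(2 + G)/5 = 2*G*(2 + G)/5)
W(L, B) = -2*L + 4*B*(2 + B)/5 (W(L, B) = 2*(2*B*(2 + B)/5 - L) = 2*(-L + 2*B*(2 + B)/5) = -2*L + 4*B*(2 + B)/5)
(10*(44/W(4/(-6), 7)))*(-6) = (10*(44/(-8/(-6) + (⅘)*7*(2 + 7))))*(-6) = (10*(44/(-8*(-1)/6 + (⅘)*7*9)))*(-6) = (10*(44/(-2*(-⅔) + 252/5)))*(-6) = (10*(44/(4/3 + 252/5)))*(-6) = (10*(44/(776/15)))*(-6) = (10*(44*(15/776)))*(-6) = (10*(165/194))*(-6) = (825/97)*(-6) = -4950/97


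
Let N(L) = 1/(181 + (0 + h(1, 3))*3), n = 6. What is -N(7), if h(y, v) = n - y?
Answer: -1/196 ≈ -0.0051020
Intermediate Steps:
h(y, v) = 6 - y
N(L) = 1/196 (N(L) = 1/(181 + (0 + (6 - 1*1))*3) = 1/(181 + (0 + (6 - 1))*3) = 1/(181 + (0 + 5)*3) = 1/(181 + 5*3) = 1/(181 + 15) = 1/196)
-N(7) = -1*1/196 = -1/196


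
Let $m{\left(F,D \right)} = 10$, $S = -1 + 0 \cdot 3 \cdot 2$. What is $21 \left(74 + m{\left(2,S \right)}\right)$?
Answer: $1764$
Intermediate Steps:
$S = -1$ ($S = -1 + 0 \cdot 6 = -1 + 0 = -1$)
$21 \left(74 + m{\left(2,S \right)}\right) = 21 \left(74 + 10\right) = 21 \cdot 84 = 1764$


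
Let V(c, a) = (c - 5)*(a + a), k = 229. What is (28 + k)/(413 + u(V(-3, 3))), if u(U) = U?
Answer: 257/365 ≈ 0.70411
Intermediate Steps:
V(c, a) = 2*a*(-5 + c) (V(c, a) = (-5 + c)*(2*a) = 2*a*(-5 + c))
(28 + k)/(413 + u(V(-3, 3))) = (28 + 229)/(413 + 2*3*(-5 - 3)) = 257/(413 + 2*3*(-8)) = 257/(413 - 48) = 257/365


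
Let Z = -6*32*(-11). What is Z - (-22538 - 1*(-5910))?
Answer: 18740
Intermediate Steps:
Z = 2112 (Z = -192*(-11) = 2112)
Z - (-22538 - 1*(-5910)) = 2112 - (-22538 - 1*(-5910)) = 2112 - (-22538 + 5910) = 2112 - 1*(-16628) = 2112 + 16628 = 18740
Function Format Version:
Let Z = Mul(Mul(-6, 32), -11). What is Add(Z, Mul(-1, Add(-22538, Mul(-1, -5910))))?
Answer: 18740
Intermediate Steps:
Z = 2112 (Z = Mul(-192, -11) = 2112)
Add(Z, Mul(-1, Add(-22538, Mul(-1, -5910)))) = Add(2112, Mul(-1, Add(-22538, Mul(-1, -5910)))) = Add(2112, Mul(-1, Add(-22538, 5910))) = Add(2112, Mul(-1, -16628)) = Add(2112, 16628) = 18740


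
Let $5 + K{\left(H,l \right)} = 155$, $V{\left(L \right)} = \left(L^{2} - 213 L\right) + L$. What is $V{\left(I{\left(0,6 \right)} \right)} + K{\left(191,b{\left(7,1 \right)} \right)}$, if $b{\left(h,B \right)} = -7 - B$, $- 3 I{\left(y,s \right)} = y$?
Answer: $150$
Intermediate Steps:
$I{\left(y,s \right)} = - \frac{y}{3}$
$V{\left(L \right)} = L^{2} - 212 L$
$K{\left(H,l \right)} = 150$ ($K{\left(H,l \right)} = -5 + 155 = 150$)
$V{\left(I{\left(0,6 \right)} \right)} + K{\left(191,b{\left(7,1 \right)} \right)} = \left(- \frac{1}{3}\right) 0 \left(-212 - 0\right) + 150 = 0 \left(-212 + 0\right) + 150 = 0 \left(-212\right) + 150 = 0 + 150 = 150$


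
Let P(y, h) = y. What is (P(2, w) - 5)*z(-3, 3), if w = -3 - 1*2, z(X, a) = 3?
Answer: -9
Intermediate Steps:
w = -5 (w = -3 - 2 = -5)
(P(2, w) - 5)*z(-3, 3) = (2 - 5)*3 = -3*3 = -9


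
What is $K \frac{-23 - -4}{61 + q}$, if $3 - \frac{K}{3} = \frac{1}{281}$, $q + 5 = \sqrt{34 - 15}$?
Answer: $- \frac{895888}{291959} + \frac{15998 \sqrt{19}}{291959} \approx -2.8297$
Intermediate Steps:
$q = -5 + \sqrt{19}$ ($q = -5 + \sqrt{34 - 15} = -5 + \sqrt{19} \approx -0.6411$)
$K = \frac{2526}{281}$ ($K = 9 - \frac{3}{281} = \frac{2526}{281} \approx 8.9893$)
$K \frac{-23 - -4}{61 + q} = \frac{2526 \frac{-23 - -4}{61 - \left(5 - \sqrt{19}\right)}}{281} = \frac{2526 \frac{-23 + 4}{56 + \sqrt{19}}}{281} = \frac{2526 \left(- \frac{19}{56 + \sqrt{19}}\right)}{281} = - \frac{47994}{281 \left(56 + \sqrt{19}\right)}$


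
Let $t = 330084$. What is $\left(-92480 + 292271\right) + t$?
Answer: $529875$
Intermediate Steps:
$\left(-92480 + 292271\right) + t = \left(-92480 + 292271\right) + 330084 = 199791 + 330084 = 529875$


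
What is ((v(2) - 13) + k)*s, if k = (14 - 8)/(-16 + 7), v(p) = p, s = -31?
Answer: 1085/3 ≈ 361.67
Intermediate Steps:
k = -⅔ (k = 6/(-9) = 6*(-⅑) = -⅔ ≈ -0.66667)
((v(2) - 13) + k)*s = ((2 - 13) - ⅔)*(-31) = (-11 - ⅔)*(-31) = -35/3*(-31) = 1085/3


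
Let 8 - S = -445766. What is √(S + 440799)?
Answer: √886573 ≈ 941.58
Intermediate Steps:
S = 445774 (S = 8 - 1*(-445766) = 8 + 445766 = 445774)
√(S + 440799) = √(445774 + 440799) = √886573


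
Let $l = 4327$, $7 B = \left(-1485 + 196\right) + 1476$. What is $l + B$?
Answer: $\frac{30476}{7} \approx 4353.7$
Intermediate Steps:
$B = \frac{187}{7}$ ($B = \frac{\left(-1485 + 196\right) + 1476}{7} = \frac{-1289 + 1476}{7} = \frac{1}{7} \cdot 187 = \frac{187}{7} \approx 26.714$)
$l + B = 4327 + \frac{187}{7} = \frac{30476}{7}$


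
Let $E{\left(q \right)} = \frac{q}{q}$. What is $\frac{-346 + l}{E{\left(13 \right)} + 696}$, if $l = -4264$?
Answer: $- \frac{4610}{697} \approx -6.6141$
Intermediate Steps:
$E{\left(q \right)} = 1$
$\frac{-346 + l}{E{\left(13 \right)} + 696} = \frac{-346 - 4264}{1 + 696} = - \frac{4610}{697}$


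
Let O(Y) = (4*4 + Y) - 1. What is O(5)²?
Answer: 400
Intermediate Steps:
O(Y) = 15 + Y (O(Y) = (16 + Y) - 1 = 15 + Y)
O(5)² = (15 + 5)² = 20² = 400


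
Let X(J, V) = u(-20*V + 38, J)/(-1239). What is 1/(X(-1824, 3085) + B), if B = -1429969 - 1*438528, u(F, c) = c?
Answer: -413/771688653 ≈ -5.3519e-7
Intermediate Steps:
X(J, V) = -J/1239 (X(J, V) = J/(-1239) = J*(-1/1239) = -J/1239)
B = -1868497 (B = -1429969 - 438528 = -1868497)
1/(X(-1824, 3085) + B) = 1/(-1/1239*(-1824) - 1868497) = 1/(608/413 - 1868497) = 1/(-771688653/413) = -413/771688653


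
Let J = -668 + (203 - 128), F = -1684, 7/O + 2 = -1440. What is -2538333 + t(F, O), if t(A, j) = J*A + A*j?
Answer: -158590421/103 ≈ -1.5397e+6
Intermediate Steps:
O = -1/206 (O = 7/(-2 - 1440) = 7/(-1442) = 7*(-1/1442) = -1/206 ≈ -0.0048544)
J = -593 (J = -668 + 75 = -593)
t(A, j) = -593*A + A*j
-2538333 + t(F, O) = -2538333 - 1684*(-593 - 1/206) = -2538333 - 1684*(-122159/206) = -2538333 + 102857878/103 = -158590421/103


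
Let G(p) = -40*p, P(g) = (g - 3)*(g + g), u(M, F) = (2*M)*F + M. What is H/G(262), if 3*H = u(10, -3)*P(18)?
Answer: 225/262 ≈ 0.85878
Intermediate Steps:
u(M, F) = M + 2*F*M (u(M, F) = 2*F*M + M = M + 2*F*M)
P(g) = 2*g*(-3 + g) (P(g) = (-3 + g)*(2*g) = 2*g*(-3 + g))
H = -9000 (H = ((10*(1 + 2*(-3)))*(2*18*(-3 + 18)))/3 = ((10*(1 - 6))*(2*18*15))/3 = ((10*(-5))*540)/3 = (-50*540)/3 = (⅓)*(-27000) = -9000)
H/G(262) = -9000/((-40*262)) = -9000/(-10480) = -9000*(-1/10480) = 225/262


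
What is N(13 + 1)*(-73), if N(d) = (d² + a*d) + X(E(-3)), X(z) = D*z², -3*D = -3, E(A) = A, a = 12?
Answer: -27229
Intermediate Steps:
D = 1 (D = -⅓*(-3) = 1)
X(z) = z² (X(z) = 1*z² = z²)
N(d) = 9 + d² + 12*d (N(d) = (d² + 12*d) + (-3)² = (d² + 12*d) + 9 = 9 + d² + 12*d)
N(13 + 1)*(-73) = (9 + (13 + 1)² + 12*(13 + 1))*(-73) = (9 + 14² + 12*14)*(-73) = (9 + 196 + 168)*(-73) = 373*(-73) = -27229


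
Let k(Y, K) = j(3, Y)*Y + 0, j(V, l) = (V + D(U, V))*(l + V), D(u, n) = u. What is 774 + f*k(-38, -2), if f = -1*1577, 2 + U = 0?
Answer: -2096636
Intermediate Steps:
U = -2 (U = -2 + 0 = -2)
f = -1577
j(V, l) = (-2 + V)*(V + l) (j(V, l) = (V - 2)*(l + V) = (-2 + V)*(V + l))
k(Y, K) = Y*(3 + Y) (k(Y, K) = (3² - 2*3 - 2*Y + 3*Y)*Y + 0 = (9 - 6 - 2*Y + 3*Y)*Y + 0 = (3 + Y)*Y + 0 = Y*(3 + Y) + 0 = Y*(3 + Y))
774 + f*k(-38, -2) = 774 - (-59926)*(3 - 38) = 774 - (-59926)*(-35) = 774 - 1577*1330 = 774 - 2097410 = -2096636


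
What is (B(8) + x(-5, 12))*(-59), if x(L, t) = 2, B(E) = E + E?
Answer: -1062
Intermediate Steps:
B(E) = 2*E
(B(8) + x(-5, 12))*(-59) = (2*8 + 2)*(-59) = (16 + 2)*(-59) = 18*(-59) = -1062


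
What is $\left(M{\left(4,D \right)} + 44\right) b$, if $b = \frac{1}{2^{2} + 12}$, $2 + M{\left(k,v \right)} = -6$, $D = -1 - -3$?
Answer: $\frac{9}{4} \approx 2.25$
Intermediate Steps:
$D = 2$ ($D = -1 + 3 = 2$)
$M{\left(k,v \right)} = -8$ ($M{\left(k,v \right)} = -2 - 6 = -8$)
$b = \frac{1}{16}$ ($b = \frac{1}{4 + 12} = \frac{1}{16} \approx 0.0625$)
$\left(M{\left(4,D \right)} + 44\right) b = \left(-8 + 44\right) \frac{1}{16} = 36 \cdot \frac{1}{16} = \frac{9}{4}$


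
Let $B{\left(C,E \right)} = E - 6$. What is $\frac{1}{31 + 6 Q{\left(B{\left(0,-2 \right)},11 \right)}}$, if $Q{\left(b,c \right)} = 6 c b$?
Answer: $- \frac{1}{3137} \approx -0.00031878$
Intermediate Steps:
$B{\left(C,E \right)} = -6 + E$ ($B{\left(C,E \right)} = E - 6 = -6 + E$)
$Q{\left(b,c \right)} = 6 b c$
$\frac{1}{31 + 6 Q{\left(B{\left(0,-2 \right)},11 \right)}} = \frac{1}{31 + 6 \cdot 6 \left(-6 - 2\right) 11} = \frac{1}{31 + 6 \cdot 6 \left(-8\right) 11} = \frac{1}{31 + 6 \left(-528\right)} = \frac{1}{31 - 3168} = \frac{1}{-3137} = - \frac{1}{3137}$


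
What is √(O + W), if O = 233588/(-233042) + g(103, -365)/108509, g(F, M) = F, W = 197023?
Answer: 2*√7873986348153096621273074/12643577189 ≈ 443.87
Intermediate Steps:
O = -12661198483/12643577189 (O = 233588/(-233042) + 103/108509 = 233588*(-1/233042) + 103*(1/108509) = -116794/116521 + 103/108509 = -12661198483/12643577189 ≈ -1.0014)
√(O + W) = √(-12661198483/12643577189 + 197023) = √(2491062847309864/12643577189) = 2*√7873986348153096621273074/12643577189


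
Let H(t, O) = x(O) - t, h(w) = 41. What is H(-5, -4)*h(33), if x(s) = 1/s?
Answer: 779/4 ≈ 194.75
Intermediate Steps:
H(t, O) = 1/O - t
H(-5, -4)*h(33) = (1/(-4) - 1*(-5))*41 = (-1/4 + 5)*41 = (19/4)*41 = 779/4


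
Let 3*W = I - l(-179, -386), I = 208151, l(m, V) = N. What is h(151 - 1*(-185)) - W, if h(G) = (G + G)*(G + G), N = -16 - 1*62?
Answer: 1146523/3 ≈ 3.8217e+5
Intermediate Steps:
N = -78 (N = -16 - 62 = -78)
l(m, V) = -78
W = 208229/3 (W = (208151 - 1*(-78))/3 = (208151 + 78)/3 = (⅓)*208229 = 208229/3 ≈ 69410.)
h(G) = 4*G² (h(G) = (2*G)*(2*G) = 4*G²)
h(151 - 1*(-185)) - W = 4*(151 - 1*(-185))² - 1*208229/3 = 4*(151 + 185)² - 208229/3 = 4*336² - 208229/3 = 4*112896 - 208229/3 = 451584 - 208229/3 = 1146523/3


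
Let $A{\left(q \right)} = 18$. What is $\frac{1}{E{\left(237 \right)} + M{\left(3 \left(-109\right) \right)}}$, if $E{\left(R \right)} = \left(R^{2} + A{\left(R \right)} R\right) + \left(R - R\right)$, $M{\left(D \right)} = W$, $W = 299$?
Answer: $\frac{1}{60734} \approx 1.6465 \cdot 10^{-5}$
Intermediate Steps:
$M{\left(D \right)} = 299$
$E{\left(R \right)} = R^{2} + 18 R$ ($E{\left(R \right)} = \left(R^{2} + 18 R\right) + \left(R - R\right) = \left(R^{2} + 18 R\right) + 0 = R^{2} + 18 R$)
$\frac{1}{E{\left(237 \right)} + M{\left(3 \left(-109\right) \right)}} = \frac{1}{237 \left(18 + 237\right) + 299} = \frac{1}{237 \cdot 255 + 299} = \frac{1}{60435 + 299} = \frac{1}{60734}$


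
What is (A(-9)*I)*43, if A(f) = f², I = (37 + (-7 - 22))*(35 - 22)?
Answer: 362232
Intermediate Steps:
I = 104 (I = (37 - 29)*13 = 8*13 = 104)
(A(-9)*I)*43 = ((-9)²*104)*43 = (81*104)*43 = 8424*43 = 362232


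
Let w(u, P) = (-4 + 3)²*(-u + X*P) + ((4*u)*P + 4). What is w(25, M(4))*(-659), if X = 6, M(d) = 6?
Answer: -405285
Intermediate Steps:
w(u, P) = 4 - u + 6*P + 4*P*u (w(u, P) = (-4 + 3)²*(-u + 6*P) + ((4*u)*P + 4) = (-1)²*(-u + 6*P) + (4*P*u + 4) = 1*(-u + 6*P) + (4 + 4*P*u) = (-u + 6*P) + (4 + 4*P*u) = 4 - u + 6*P + 4*P*u)
w(25, M(4))*(-659) = (4 - 1*25 + 6*6 + 4*6*25)*(-659) = (4 - 25 + 36 + 600)*(-659) = 615*(-659) = -405285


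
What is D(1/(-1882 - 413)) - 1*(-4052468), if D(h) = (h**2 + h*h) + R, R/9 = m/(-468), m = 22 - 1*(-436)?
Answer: 554954500811527/136942650 ≈ 4.0525e+6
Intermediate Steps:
m = 458 (m = 22 + 436 = 458)
R = -229/26 (R = 9*(458/(-468)) = 9*(458*(-1/468)) = 9*(-229/234) = -229/26 ≈ -8.8077)
D(h) = -229/26 + 2*h**2 (D(h) = (h**2 + h*h) - 229/26 = (h**2 + h**2) - 229/26 = 2*h**2 - 229/26 = -229/26 + 2*h**2)
D(1/(-1882 - 413)) - 1*(-4052468) = (-229/26 + 2*(1/(-1882 - 413))**2) - 1*(-4052468) = (-229/26 + 2*(1/(-2295))**2) + 4052468 = (-229/26 + 2*(-1/2295)**2) + 4052468 = (-229/26 + 2*(1/5267025)) + 4052468 = (-229/26 + 2/5267025) + 4052468 = -1206148673/136942650 + 4052468 = 554954500811527/136942650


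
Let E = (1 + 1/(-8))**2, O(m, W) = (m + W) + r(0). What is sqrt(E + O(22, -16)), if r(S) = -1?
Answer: 3*sqrt(41)/8 ≈ 2.4012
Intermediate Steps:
O(m, W) = -1 + W + m (O(m, W) = (m + W) - 1 = (W + m) - 1 = -1 + W + m)
E = 49/64 (E = (1 - 1/8)**2 = (7/8)**2 = 49/64 ≈ 0.76563)
sqrt(E + O(22, -16)) = sqrt(49/64 + (-1 - 16 + 22)) = sqrt(49/64 + 5) = sqrt(369/64) = 3*sqrt(41)/8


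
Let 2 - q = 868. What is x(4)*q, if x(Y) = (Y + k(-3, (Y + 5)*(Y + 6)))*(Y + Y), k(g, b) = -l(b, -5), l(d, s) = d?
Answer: 595808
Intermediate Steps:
q = -866 (q = 2 - 1*868 = 2 - 868 = -866)
k(g, b) = -b
x(Y) = 2*Y*(Y - (5 + Y)*(6 + Y)) (x(Y) = (Y - (Y + 5)*(Y + 6))*(Y + Y) = (Y - (5 + Y)*(6 + Y))*(2*Y) = 2*Y*(Y - (5 + Y)*(6 + Y)))
x(4)*q = -2*4*(30 + 4**2 + 10*4)*(-866) = -2*4*(30 + 16 + 40)*(-866) = -2*4*86*(-866) = -688*(-866) = 595808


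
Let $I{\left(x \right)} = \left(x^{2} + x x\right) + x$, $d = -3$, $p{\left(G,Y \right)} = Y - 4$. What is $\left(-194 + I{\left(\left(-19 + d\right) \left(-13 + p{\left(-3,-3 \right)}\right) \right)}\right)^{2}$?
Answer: $150114402916$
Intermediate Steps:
$p{\left(G,Y \right)} = -4 + Y$
$I{\left(x \right)} = x + 2 x^{2}$ ($I{\left(x \right)} = \left(x^{2} + x^{2}\right) + x = 2 x^{2} + x = x + 2 x^{2}$)
$\left(-194 + I{\left(\left(-19 + d\right) \left(-13 + p{\left(-3,-3 \right)}\right) \right)}\right)^{2} = \left(-194 + \left(-19 - 3\right) \left(-13 - 7\right) \left(1 + 2 \left(-19 - 3\right) \left(-13 - 7\right)\right)\right)^{2} = \left(-194 + - 22 \left(-13 - 7\right) \left(1 + 2 \left(- 22 \left(-13 - 7\right)\right)\right)\right)^{2} = \left(-194 + \left(-22\right) \left(-20\right) \left(1 + 2 \left(\left(-22\right) \left(-20\right)\right)\right)\right)^{2} = \left(-194 + 440 \left(1 + 2 \cdot 440\right)\right)^{2} = \left(-194 + 440 \left(1 + 880\right)\right)^{2} = \left(-194 + 440 \cdot 881\right)^{2} = \left(-194 + 387640\right)^{2} = 387446^{2} = 150114402916$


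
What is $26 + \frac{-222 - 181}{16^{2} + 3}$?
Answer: $\frac{6331}{259} \approx 24.444$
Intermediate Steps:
$26 + \frac{-222 - 181}{16^{2} + 3} = 26 - \frac{403}{256 + 3} = 26 - \frac{403}{259} = \frac{6331}{259}$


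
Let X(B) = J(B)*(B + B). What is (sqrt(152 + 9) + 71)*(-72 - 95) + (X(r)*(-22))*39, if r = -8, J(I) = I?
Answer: -121681 - 167*sqrt(161) ≈ -1.2380e+5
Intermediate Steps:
X(B) = 2*B**2 (X(B) = B*(B + B) = B*(2*B) = 2*B**2)
(sqrt(152 + 9) + 71)*(-72 - 95) + (X(r)*(-22))*39 = (sqrt(152 + 9) + 71)*(-72 - 95) + ((2*(-8)**2)*(-22))*39 = (sqrt(161) + 71)*(-167) + ((2*64)*(-22))*39 = (71 + sqrt(161))*(-167) + (128*(-22))*39 = (-11857 - 167*sqrt(161)) - 2816*39 = (-11857 - 167*sqrt(161)) - 109824 = -121681 - 167*sqrt(161)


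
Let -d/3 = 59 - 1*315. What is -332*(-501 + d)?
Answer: -88644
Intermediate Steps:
d = 768 (d = -3*(59 - 1*315) = -3*(59 - 315) = -3*(-256) = 768)
-332*(-501 + d) = -332*(-501 + 768) = -332*267 = -88644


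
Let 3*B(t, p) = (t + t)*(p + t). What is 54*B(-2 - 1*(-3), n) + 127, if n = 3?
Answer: 271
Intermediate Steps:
B(t, p) = 2*t*(p + t)/3 (B(t, p) = ((t + t)*(p + t))/3 = ((2*t)*(p + t))/3 = (2*t*(p + t))/3 = 2*t*(p + t)/3)
54*B(-2 - 1*(-3), n) + 127 = 54*(2*(-2 - 1*(-3))*(3 + (-2 - 1*(-3)))/3) + 127 = 54*(2*(-2 + 3)*(3 + (-2 + 3))/3) + 127 = 54*((⅔)*1*(3 + 1)) + 127 = 54*((⅔)*1*4) + 127 = 54*(8/3) + 127 = 144 + 127 = 271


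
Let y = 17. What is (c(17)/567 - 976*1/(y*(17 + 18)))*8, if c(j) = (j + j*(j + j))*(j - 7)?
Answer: 3413552/48195 ≈ 70.828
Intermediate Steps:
c(j) = (-7 + j)*(j + 2*j²) (c(j) = (j + j*(2*j))*(-7 + j) = (j + 2*j²)*(-7 + j) = (-7 + j)*(j + 2*j²))
(c(17)/567 - 976*1/(y*(17 + 18)))*8 = ((17*(-7 - 13*17 + 2*17²))/567 - 976*1/(17*(17 + 18)))*8 = ((17*(-7 - 221 + 2*289))*(1/567) - 976/(35*17))*8 = ((17*(-7 - 221 + 578))*(1/567) - 976/595)*8 = ((17*350)*(1/567) - 976*1/595)*8 = (5950*(1/567) - 976/595)*8 = (850/81 - 976/595)*8 = (426694/48195)*8 = 3413552/48195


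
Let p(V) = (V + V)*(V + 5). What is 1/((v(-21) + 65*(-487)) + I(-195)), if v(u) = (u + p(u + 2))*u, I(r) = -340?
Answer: -1/42726 ≈ -2.3405e-5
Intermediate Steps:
p(V) = 2*V*(5 + V) (p(V) = (2*V)*(5 + V) = 2*V*(5 + V))
v(u) = u*(u + 2*(2 + u)*(7 + u)) (v(u) = (u + 2*(u + 2)*(5 + (u + 2)))*u = (u + 2*(2 + u)*(5 + (2 + u)))*u = (u + 2*(2 + u)*(7 + u))*u = u*(u + 2*(2 + u)*(7 + u)))
1/((v(-21) + 65*(-487)) + I(-195)) = 1/((-21*(-21 + 2*(2 - 21)*(7 - 21)) + 65*(-487)) - 340) = 1/((-21*(-21 + 2*(-19)*(-14)) - 31655) - 340) = 1/((-21*(-21 + 532) - 31655) - 340) = 1/((-21*511 - 31655) - 340) = 1/((-10731 - 31655) - 340) = 1/(-42386 - 340) = 1/(-42726) = -1/42726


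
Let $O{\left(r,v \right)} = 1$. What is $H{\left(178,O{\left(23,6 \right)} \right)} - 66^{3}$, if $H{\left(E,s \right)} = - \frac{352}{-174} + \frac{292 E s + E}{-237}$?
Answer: $- \frac{1977458570}{6873} \approx -2.8771 \cdot 10^{5}$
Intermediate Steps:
$H{\left(E,s \right)} = \frac{176}{87} - \frac{E}{237} - \frac{292 E s}{237}$ ($H{\left(E,s \right)} = \left(-352\right) \left(- \frac{1}{174}\right) + \left(292 E s + E\right) \left(- \frac{1}{237}\right) = \frac{176}{87} + \left(E + 292 E s\right) \left(- \frac{1}{237}\right) = \frac{176}{87} - \left(\frac{E}{237} + \frac{292 E s}{237}\right) = \frac{176}{87} - \frac{E}{237} - \frac{292 E s}{237}$)
$H{\left(178,O{\left(23,6 \right)} \right)} - 66^{3} = \left(\frac{176}{87} - \frac{178}{237} - \frac{51976}{237} \cdot 1\right) - 66^{3} = \left(\frac{176}{87} - \frac{178}{237} - \frac{51976}{237}\right) - 287496 = - \frac{1498562}{6873} - 287496 = - \frac{1977458570}{6873}$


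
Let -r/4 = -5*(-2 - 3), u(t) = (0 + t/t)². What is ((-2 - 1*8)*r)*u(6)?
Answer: 1000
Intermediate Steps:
u(t) = 1 (u(t) = (0 + 1)² = 1² = 1)
r = -100 (r = -(-20)*(-2 - 3) = -(-20)*(-5) = -4*25 = -100)
((-2 - 1*8)*r)*u(6) = ((-2 - 1*8)*(-100))*1 = ((-2 - 8)*(-100))*1 = -10*(-100)*1 = 1000*1 = 1000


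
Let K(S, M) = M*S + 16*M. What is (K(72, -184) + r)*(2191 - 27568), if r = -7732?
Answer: 607119348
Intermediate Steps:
K(S, M) = 16*M + M*S
(K(72, -184) + r)*(2191 - 27568) = (-184*(16 + 72) - 7732)*(2191 - 27568) = (-184*88 - 7732)*(-25377) = (-16192 - 7732)*(-25377) = -23924*(-25377) = 607119348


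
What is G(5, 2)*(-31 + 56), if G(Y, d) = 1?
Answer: 25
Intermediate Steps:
G(5, 2)*(-31 + 56) = 1*(-31 + 56) = 1*25 = 25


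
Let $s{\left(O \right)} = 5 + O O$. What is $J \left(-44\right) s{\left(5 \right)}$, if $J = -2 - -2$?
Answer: $0$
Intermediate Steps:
$J = 0$ ($J = -2 + 2 = 0$)
$s{\left(O \right)} = 5 + O^{2}$
$J \left(-44\right) s{\left(5 \right)} = 0 \left(-44\right) \left(5 + 5^{2}\right) = 0 \left(5 + 25\right) = 0 \cdot 30 = 0$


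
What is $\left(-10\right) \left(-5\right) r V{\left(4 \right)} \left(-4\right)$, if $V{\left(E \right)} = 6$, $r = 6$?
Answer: $-7200$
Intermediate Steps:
$\left(-10\right) \left(-5\right) r V{\left(4 \right)} \left(-4\right) = \left(-10\right) \left(-5\right) 6 \cdot 6 \left(-4\right) = 50 \cdot 36 \left(-4\right) = 50 \left(-144\right) = -7200$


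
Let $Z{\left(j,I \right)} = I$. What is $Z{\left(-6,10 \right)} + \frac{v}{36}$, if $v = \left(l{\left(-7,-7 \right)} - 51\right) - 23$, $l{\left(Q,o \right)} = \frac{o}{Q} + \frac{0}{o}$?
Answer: $\frac{287}{36} \approx 7.9722$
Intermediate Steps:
$l{\left(Q,o \right)} = \frac{o}{Q}$ ($l{\left(Q,o \right)} = \frac{o}{Q} + 0 = \frac{o}{Q}$)
$v = -73$ ($v = \left(- \frac{7}{-7} - 51\right) - 23 = \left(\left(-7\right) \left(- \frac{1}{7}\right) - 51\right) - 23 = \left(1 - 51\right) - 23 = -50 - 23 = -73$)
$Z{\left(-6,10 \right)} + \frac{v}{36} = 10 - \frac{73}{36} = \frac{287}{36}$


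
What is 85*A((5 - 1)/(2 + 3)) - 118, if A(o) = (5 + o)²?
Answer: 13707/5 ≈ 2741.4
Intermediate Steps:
85*A((5 - 1)/(2 + 3)) - 118 = 85*(5 + (5 - 1)/(2 + 3))² - 118 = 85*(5 + 4/5)² - 118 = 85*(5 + 4*(⅕))² - 118 = 85*(5 + ⅘)² - 118 = 85*(29/5)² - 118 = 85*(841/25) - 118 = 14297/5 - 118 = 13707/5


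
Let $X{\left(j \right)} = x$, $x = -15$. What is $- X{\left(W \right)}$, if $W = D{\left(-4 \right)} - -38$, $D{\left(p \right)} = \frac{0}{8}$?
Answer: $15$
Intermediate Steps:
$D{\left(p \right)} = 0$ ($D{\left(p \right)} = 0 \cdot \frac{1}{8} = 0$)
$W = 38$ ($W = 0 - -38 = 0 + 38 = 38$)
$X{\left(j \right)} = -15$
$- X{\left(W \right)} = \left(-1\right) \left(-15\right) = 15$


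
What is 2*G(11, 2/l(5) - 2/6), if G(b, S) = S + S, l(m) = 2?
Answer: 8/3 ≈ 2.6667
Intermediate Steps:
G(b, S) = 2*S
2*G(11, 2/l(5) - 2/6) = 2*(2*(2/2 - 2/6)) = 2*(2*(2*(1/2) - 2*1/6)) = 2*(2*(1 - 1/3)) = 2*(2*(2/3)) = 2*(4/3) = 8/3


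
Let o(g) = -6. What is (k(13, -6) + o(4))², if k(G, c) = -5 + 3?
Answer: 64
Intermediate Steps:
k(G, c) = -2
(k(13, -6) + o(4))² = (-2 - 6)² = (-8)² = 64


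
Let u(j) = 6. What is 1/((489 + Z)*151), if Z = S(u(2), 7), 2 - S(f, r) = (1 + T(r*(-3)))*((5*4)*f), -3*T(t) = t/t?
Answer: 1/62061 ≈ 1.6113e-5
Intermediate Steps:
T(t) = -⅓ (T(t) = -t/(3*t) = -⅓*1 = -⅓)
S(f, r) = 2 - 40*f/3 (S(f, r) = 2 - (1 - ⅓)*(5*4)*f = 2 - 2*20*f/3 = 2 - 40*f/3)
Z = -78 (Z = 2 - 40/3*6 = 2 - 80 = -78)
1/((489 + Z)*151) = 1/((489 - 78)*151) = 1/(411*151) = 1/62061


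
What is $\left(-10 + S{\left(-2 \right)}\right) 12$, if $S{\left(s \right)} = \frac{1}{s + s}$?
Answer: $-123$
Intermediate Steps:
$S{\left(s \right)} = \frac{1}{2 s}$
$\left(-10 + S{\left(-2 \right)}\right) 12 = \left(-10 + \frac{1}{2 \left(-2\right)}\right) 12 = \left(-10 + \frac{1}{2} \left(- \frac{1}{2}\right)\right) 12 = \left(-10 - \frac{1}{4}\right) 12 = \left(- \frac{41}{4}\right) 12 = -123$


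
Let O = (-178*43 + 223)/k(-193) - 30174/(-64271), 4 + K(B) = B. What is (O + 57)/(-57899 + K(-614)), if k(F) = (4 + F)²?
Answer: -43820745980/44781585296049 ≈ -0.00097854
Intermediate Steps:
K(B) = -4 + B
O = 200082551/765274797 (O = (-178*43 + 223)/((4 - 193)²) - 30174/(-64271) = (-7654 + 223)/((-189)²) - 30174*(-1/64271) = -7431/35721 + 30174/64271 = -7431*1/35721 + 30174/64271 = -2477/11907 + 30174/64271 = 200082551/765274797 ≈ 0.26145)
(O + 57)/(-57899 + K(-614)) = (200082551/765274797 + 57)/(-57899 + (-4 - 614)) = 43820745980/(765274797*(-57899 - 618)) = (43820745980/765274797)/(-58517) = (43820745980/765274797)*(-1/58517) = -43820745980/44781585296049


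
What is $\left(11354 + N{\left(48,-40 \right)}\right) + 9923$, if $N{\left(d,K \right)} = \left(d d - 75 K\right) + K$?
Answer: $26541$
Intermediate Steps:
$N{\left(d,K \right)} = d^{2} - 74 K$ ($N{\left(d,K \right)} = \left(d^{2} - 75 K\right) + K = d^{2} - 74 K$)
$\left(11354 + N{\left(48,-40 \right)}\right) + 9923 = \left(11354 + \left(48^{2} - -2960\right)\right) + 9923 = \left(11354 + \left(2304 + 2960\right)\right) + 9923 = \left(11354 + 5264\right) + 9923 = 16618 + 9923 = 26541$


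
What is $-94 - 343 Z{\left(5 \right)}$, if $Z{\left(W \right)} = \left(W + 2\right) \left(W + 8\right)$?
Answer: $-31307$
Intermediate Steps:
$Z{\left(W \right)} = \left(2 + W\right) \left(8 + W\right)$
$-94 - 343 Z{\left(5 \right)} = -94 - 343 \left(16 + 5^{2} + 10 \cdot 5\right) = -94 - 343 \left(16 + 25 + 50\right) = -94 - 31213 = -31307$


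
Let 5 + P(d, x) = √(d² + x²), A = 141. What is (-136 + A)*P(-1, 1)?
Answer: -25 + 5*√2 ≈ -17.929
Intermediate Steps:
P(d, x) = -5 + √(d² + x²)
(-136 + A)*P(-1, 1) = (-136 + 141)*(-5 + √((-1)² + 1²)) = 5*(-5 + √(1 + 1)) = 5*(-5 + √2) = -25 + 5*√2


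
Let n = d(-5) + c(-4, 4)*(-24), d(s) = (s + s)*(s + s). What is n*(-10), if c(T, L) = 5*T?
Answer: -5800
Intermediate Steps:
d(s) = 4*s² (d(s) = (2*s)*(2*s) = 4*s²)
n = 580 (n = 4*(-5)² + (5*(-4))*(-24) = 4*25 - 20*(-24) = 100 + 480 = 580)
n*(-10) = 580*(-10) = -5800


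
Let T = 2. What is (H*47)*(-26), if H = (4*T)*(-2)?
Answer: 19552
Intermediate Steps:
H = -16 (H = (4*2)*(-2) = 8*(-2) = -16)
(H*47)*(-26) = -16*47*(-26) = -752*(-26) = 19552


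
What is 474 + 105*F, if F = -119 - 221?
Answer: -35226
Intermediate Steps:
F = -340
474 + 105*F = 474 + 105*(-340) = 474 - 35700 = -35226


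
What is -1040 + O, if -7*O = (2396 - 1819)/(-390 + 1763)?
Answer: -9996017/9611 ≈ -1040.1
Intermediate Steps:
O = -577/9611 (O = -(2396 - 1819)/(7*(-390 + 1763)) = -577/(7*1373) = -⅐*577/1373 = -577/9611 ≈ -0.060035)
-1040 + O = -1040 - 577/9611 = -9996017/9611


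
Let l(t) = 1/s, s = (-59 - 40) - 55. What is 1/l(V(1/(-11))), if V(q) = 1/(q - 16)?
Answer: -154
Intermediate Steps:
s = -154 (s = -99 - 55 = -154)
V(q) = 1/(-16 + q)
l(t) = -1/154 (l(t) = 1/(-154) = -1/154)
1/l(V(1/(-11))) = 1/(-1/154) = -154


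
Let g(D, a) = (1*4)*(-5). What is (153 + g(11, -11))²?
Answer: 17689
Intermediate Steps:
g(D, a) = -20 (g(D, a) = 4*(-5) = -20)
(153 + g(11, -11))² = (153 - 20)² = 133² = 17689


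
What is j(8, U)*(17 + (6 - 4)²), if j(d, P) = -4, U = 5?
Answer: -84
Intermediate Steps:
j(8, U)*(17 + (6 - 4)²) = -4*(17 + (6 - 4)²) = -4*(17 + 2²) = -4*(17 + 4) = -4*21 = -84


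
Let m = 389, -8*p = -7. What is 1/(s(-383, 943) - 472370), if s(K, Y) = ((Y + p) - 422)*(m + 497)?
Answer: -4/39955 ≈ -0.00010011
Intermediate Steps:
p = 7/8 (p = -⅛*(-7) = 7/8 ≈ 0.87500)
s(K, Y) = -1492467/4 + 886*Y (s(K, Y) = ((Y + 7/8) - 422)*(389 + 497) = ((7/8 + Y) - 422)*886 = (-3369/8 + Y)*886 = -1492467/4 + 886*Y)
1/(s(-383, 943) - 472370) = 1/((-1492467/4 + 886*943) - 472370) = 1/((-1492467/4 + 835498) - 472370) = 1/(1849525/4 - 472370) = 1/(-39955/4) = -4/39955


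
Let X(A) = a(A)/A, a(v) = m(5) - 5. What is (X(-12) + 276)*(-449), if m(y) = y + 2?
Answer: -743095/6 ≈ -1.2385e+5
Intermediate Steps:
m(y) = 2 + y
a(v) = 2 (a(v) = (2 + 5) - 5 = 7 - 5 = 2)
X(A) = 2/A
(X(-12) + 276)*(-449) = (2/(-12) + 276)*(-449) = (2*(-1/12) + 276)*(-449) = (-⅙ + 276)*(-449) = (1655/6)*(-449) = -743095/6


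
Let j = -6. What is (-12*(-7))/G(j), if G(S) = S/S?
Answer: 84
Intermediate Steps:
G(S) = 1
(-12*(-7))/G(j) = -12*(-7)/1 = 84*1 = 84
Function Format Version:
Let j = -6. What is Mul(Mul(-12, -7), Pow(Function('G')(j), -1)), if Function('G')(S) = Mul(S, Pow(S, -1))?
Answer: 84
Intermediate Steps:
Function('G')(S) = 1
Mul(Mul(-12, -7), Pow(Function('G')(j), -1)) = Mul(Mul(-12, -7), Pow(1, -1)) = Mul(84, 1) = 84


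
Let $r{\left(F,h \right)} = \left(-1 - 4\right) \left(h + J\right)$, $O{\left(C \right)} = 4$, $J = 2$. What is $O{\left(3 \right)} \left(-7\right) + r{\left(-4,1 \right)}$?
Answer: $-43$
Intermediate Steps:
$r{\left(F,h \right)} = -10 - 5 h$ ($r{\left(F,h \right)} = \left(-1 - 4\right) \left(h + 2\right) = - 5 \left(2 + h\right) = -10 - 5 h$)
$O{\left(3 \right)} \left(-7\right) + r{\left(-4,1 \right)} = 4 \left(-7\right) - 15 = -28 - 15 = -43$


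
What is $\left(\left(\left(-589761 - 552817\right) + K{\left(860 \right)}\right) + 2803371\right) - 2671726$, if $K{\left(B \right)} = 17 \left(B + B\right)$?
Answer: $-981693$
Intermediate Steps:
$K{\left(B \right)} = 34 B$ ($K{\left(B \right)} = 17 \cdot 2 B = 34 B$)
$\left(\left(\left(-589761 - 552817\right) + K{\left(860 \right)}\right) + 2803371\right) - 2671726 = \left(\left(\left(-589761 - 552817\right) + 34 \cdot 860\right) + 2803371\right) - 2671726 = \left(\left(-1142578 + 29240\right) + 2803371\right) - 2671726 = \left(-1113338 + 2803371\right) - 2671726 = 1690033 - 2671726 = -981693$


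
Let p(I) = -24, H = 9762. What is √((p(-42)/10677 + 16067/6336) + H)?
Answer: √8620160121001297/939576 ≈ 98.816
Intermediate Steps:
√((p(-42)/10677 + 16067/6336) + H) = √((-24/10677 + 16067/6336) + 9762) = √((-24*1/10677 + 16067*(1/6336)) + 9762) = √((-8/3559 + 16067/6336) + 9762) = √(57131765/22549824 + 9762) = √(220188513653/22549824) = √8620160121001297/939576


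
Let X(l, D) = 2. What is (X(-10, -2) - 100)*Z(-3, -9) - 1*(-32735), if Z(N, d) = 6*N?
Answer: 34499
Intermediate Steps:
(X(-10, -2) - 100)*Z(-3, -9) - 1*(-32735) = (2 - 100)*(6*(-3)) - 1*(-32735) = -98*(-18) + 32735 = 1764 + 32735 = 34499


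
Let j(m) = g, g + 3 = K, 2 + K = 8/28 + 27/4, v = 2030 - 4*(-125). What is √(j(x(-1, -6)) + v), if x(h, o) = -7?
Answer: √496279/14 ≈ 50.319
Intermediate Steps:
v = 2530 (v = 2030 - 1*(-500) = 2030 + 500 = 2530)
K = 141/28 (K = -2 + (8/28 + 27/4) = -2 + (8*(1/28) + 27*(¼)) = -2 + (2/7 + 27/4) = -2 + 197/28 = 141/28 ≈ 5.0357)
g = 57/28 (g = -3 + 141/28 = 57/28 ≈ 2.0357)
j(m) = 57/28
√(j(x(-1, -6)) + v) = √(57/28 + 2530) = √(70897/28) = √496279/14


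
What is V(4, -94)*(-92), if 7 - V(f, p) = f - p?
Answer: 8372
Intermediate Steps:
V(f, p) = 7 + p - f (V(f, p) = 7 - (f - p) = 7 + (p - f) = 7 + p - f)
V(4, -94)*(-92) = (7 - 94 - 1*4)*(-92) = (7 - 94 - 4)*(-92) = -91*(-92) = 8372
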